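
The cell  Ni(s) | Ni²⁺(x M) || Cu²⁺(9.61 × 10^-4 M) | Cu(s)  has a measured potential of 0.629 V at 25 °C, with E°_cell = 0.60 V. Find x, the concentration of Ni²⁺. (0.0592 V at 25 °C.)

1 × 10^-4 M

From the Nernst equation, log Q = n(E° − E)/0.0592 = 2(0.60 − 0.629)/0.0592 = -0.980, so Q = 0.105.
With Q = [Ni²⁺]/[Cu²⁺] and the known concentrations, [Ni²⁺] in the numerator gives [Ni²⁺] = 1 × 10^-4 M.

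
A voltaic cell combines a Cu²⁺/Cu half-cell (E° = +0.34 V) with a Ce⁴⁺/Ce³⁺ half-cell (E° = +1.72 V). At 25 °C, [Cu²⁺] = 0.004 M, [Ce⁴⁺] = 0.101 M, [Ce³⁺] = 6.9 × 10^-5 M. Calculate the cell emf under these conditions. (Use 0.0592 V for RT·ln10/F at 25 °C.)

1.64 V

The Ce⁴⁺/Ce³⁺ couple has the higher reduction potential and acts as the cathode, so E°_cell = +1.72 − (+0.34) = 1.38 V.
Balancing electrons gives n = 2; the reaction quotient is Q = [Cu²⁺]·[Ce³⁺]^2/[Ce⁴⁺]^2 = 1.87 × 10^-9.
At 25 °C, E = E° − (0.0592/n) log Q = 1.38 − (0.0592/2)(-8.729) = 1.380 + 0.258 = 1.638 V.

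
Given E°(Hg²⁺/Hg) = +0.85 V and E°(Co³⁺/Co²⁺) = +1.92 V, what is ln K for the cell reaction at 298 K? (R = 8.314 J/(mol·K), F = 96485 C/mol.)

E°_cell = +1.92 − (+0.85) = 1.07 V, with n = 2 electrons transferred.
At equilibrium E = 0, so the Nernst equation gives ln K = nFE°/RT = (2)(96485)(1.07)/((8.314)(298)) = 83.34.

ln K = 83.3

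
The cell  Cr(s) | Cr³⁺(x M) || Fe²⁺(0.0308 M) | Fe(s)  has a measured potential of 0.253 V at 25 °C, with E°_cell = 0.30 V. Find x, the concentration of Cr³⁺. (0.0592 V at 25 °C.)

From the Nernst equation, log Q = n(E° − E)/0.0592 = 6(0.30 − 0.253)/0.0592 = 4.764, so Q = 5.8 × 10^4.
With Q = [Cr³⁺]^2/[Fe²⁺]^3 and the known concentrations, [Cr³⁺]^2 in the numerator gives [Cr³⁺] = 1.3 M.

1.3 M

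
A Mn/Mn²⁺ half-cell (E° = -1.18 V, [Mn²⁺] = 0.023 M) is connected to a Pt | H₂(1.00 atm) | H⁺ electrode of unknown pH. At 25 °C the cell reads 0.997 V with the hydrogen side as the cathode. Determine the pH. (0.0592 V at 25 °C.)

E°_cell = 1.18 V and n = 2.
log Q = n(E° − E)/0.0592 = 2×(1.18 − 0.997)/0.0592 = 6.182.
With Q = [Mn²⁺]·P(H₂) / [H⁺]^2, solving for [H⁺] gives log[H⁺] = -3.910, so pH = 3.91.

pH = 3.91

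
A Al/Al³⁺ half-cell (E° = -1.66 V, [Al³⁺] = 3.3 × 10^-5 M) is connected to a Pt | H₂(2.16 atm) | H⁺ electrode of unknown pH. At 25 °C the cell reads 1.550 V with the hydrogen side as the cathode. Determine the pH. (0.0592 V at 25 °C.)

E°_cell = 1.66 V and n = 6.
log Q = n(E° − E)/0.0592 = 6×(1.66 − 1.550)/0.0592 = 11.149.
With Q = [Al³⁺]^2·P(H₂)^3 / [H⁺]^6, solving for [H⁺] gives log[H⁺] = -3.185, so pH = 3.18.

pH = 3.18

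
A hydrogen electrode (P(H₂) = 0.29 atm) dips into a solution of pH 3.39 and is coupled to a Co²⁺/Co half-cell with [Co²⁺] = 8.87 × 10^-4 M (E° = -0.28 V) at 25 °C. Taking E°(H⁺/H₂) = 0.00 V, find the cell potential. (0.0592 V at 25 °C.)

The hydrogen couple is the cathode, so E°_cell = 0.28 V; n = 2.
[H⁺] = 10^(−3.39) = 4.1 × 10^-4 M, and Q = [Co²⁺]·P(H₂) / [H⁺]^2 = 1550.
E = E° − (0.0592/2) log Q = 0.28 − (0.0592/2)(3.190) = 0.186 V.

0.19 V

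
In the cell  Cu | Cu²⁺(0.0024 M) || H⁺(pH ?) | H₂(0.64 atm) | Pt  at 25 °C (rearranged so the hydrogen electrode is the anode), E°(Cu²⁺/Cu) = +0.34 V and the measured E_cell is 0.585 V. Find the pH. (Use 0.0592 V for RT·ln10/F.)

pH = 5.55

E°_cell = 0.34 V and n = 2.
log Q = n(E° − E)/0.0592 = 2×(0.34 − 0.585)/0.0592 = -8.277.
With Q = [H⁺]^2 / ([Cu²⁺]·P(H₂)), solving for [H⁺] gives log[H⁺] = -5.545, so pH = 5.55.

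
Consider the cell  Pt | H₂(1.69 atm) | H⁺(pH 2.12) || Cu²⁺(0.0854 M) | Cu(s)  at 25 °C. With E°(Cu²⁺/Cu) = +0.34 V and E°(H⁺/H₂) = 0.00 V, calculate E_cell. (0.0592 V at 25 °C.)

0.44 V

The Cu²⁺/Cu couple is the cathode, so E°_cell = 0.34 V; n = 2.
[H⁺] = 10^(−2.12) = 0.0076 M, and Q = [H⁺]^2 / ([Cu²⁺]·P(H₂)) = 3.99 × 10^-4.
E = E° − (0.0592/2) log Q = 0.34 − (0.0592/2)(-3.399) = 0.441 V.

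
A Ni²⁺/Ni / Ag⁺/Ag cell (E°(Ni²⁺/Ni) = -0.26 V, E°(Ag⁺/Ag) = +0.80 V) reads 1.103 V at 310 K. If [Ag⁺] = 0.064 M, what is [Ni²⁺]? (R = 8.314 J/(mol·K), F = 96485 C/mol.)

From the Nernst equation, ln Q = nF(E° − E)/RT = 2×96485×(1.06 − 1.103)/(8.314×310) = -3.219, so Q = 0.0400.
With Q = [Ni²⁺]/[Ag⁺]^2 and the known concentrations, [Ni²⁺] in the numerator gives [Ni²⁺] = 1.6 × 10^-4 M.

1.6 × 10^-4 M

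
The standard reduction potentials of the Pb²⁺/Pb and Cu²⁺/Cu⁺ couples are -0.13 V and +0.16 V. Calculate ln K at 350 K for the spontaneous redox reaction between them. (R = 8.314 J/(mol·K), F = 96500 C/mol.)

ln K = 19.2

E°_cell = +0.16 − (-0.13) = 0.29 V, with n = 2 electrons transferred.
At equilibrium E = 0, so the Nernst equation gives ln K = nFE°/RT = (2)(96500)(0.29)/((8.314)(350)) = 19.23.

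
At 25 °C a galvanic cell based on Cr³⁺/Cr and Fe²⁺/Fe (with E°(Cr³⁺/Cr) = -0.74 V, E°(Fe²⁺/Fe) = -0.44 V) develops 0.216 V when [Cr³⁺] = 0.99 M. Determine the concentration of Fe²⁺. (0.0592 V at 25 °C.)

From the Nernst equation, log Q = n(E° − E)/0.0592 = 6(0.30 − 0.216)/0.0592 = 8.514, so Q = 3.26 × 10^8.
With Q = [Cr³⁺]^2/[Fe²⁺]^3 and the known concentrations, [Fe²⁺]^3 in the denominator gives [Fe²⁺] = 0.0014 M.

0.0014 M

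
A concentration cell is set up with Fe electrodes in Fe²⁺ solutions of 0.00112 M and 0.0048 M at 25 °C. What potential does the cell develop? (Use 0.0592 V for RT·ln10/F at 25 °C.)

0.019 V

Both half-cells are Fe²⁺/Fe, so E°_cell = 0. The concentrated side is the cathode; the cell reaction moves Fe²⁺ from high to low concentration with n = 2.
Q = [Fe²⁺]_dilute/[Fe²⁺]_conc = 0.00112/0.0048 = 0.233.
E = 0 − (0.0592/2) log Q = −(0.0592/2)(-0.632) = 0.0187 V.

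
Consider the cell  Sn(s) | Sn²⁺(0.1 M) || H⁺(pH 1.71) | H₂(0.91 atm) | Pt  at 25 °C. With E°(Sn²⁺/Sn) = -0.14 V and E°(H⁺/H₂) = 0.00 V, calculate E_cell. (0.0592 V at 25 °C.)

0.070 V

The hydrogen couple is the cathode, so E°_cell = 0.14 V; n = 2.
[H⁺] = 10^(−1.71) = 0.019 M, and Q = [Sn²⁺]·P(H₂) / [H⁺]^2 = 239.
E = E° − (0.0592/2) log Q = 0.14 − (0.0592/2)(2.379) = 0.070 V.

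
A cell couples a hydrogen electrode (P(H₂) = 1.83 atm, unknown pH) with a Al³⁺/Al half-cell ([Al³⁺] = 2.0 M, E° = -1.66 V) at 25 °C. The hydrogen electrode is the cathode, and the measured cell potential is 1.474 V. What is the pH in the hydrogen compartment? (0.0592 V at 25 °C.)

E°_cell = 1.66 V and n = 6.
log Q = n(E° − E)/0.0592 = 6×(1.66 − 1.474)/0.0592 = 18.851.
With Q = [Al³⁺]^2·P(H₂)^3 / [H⁺]^6, solving for [H⁺] gives log[H⁺] = -2.910, so pH = 2.91.

pH = 2.91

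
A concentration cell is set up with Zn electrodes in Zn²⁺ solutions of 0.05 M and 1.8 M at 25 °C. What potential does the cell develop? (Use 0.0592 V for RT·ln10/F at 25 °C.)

Both half-cells are Zn²⁺/Zn, so E°_cell = 0. The concentrated side is the cathode; the cell reaction moves Zn²⁺ from high to low concentration with n = 2.
Q = [Zn²⁺]_dilute/[Zn²⁺]_conc = 0.05/1.8 = 0.0278.
E = 0 − (0.0592/2) log Q = −(0.0592/2)(-1.556) = 0.0461 V.

0.046 V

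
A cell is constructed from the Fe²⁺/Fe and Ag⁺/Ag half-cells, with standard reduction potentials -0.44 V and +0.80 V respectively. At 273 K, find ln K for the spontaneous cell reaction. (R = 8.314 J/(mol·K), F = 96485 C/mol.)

E°_cell = +0.80 − (-0.44) = 1.24 V, with n = 2 electrons transferred.
At equilibrium E = 0, so the Nernst equation gives ln K = nFE°/RT = (2)(96485)(1.24)/((8.314)(273)) = 105.42.

ln K = 105.4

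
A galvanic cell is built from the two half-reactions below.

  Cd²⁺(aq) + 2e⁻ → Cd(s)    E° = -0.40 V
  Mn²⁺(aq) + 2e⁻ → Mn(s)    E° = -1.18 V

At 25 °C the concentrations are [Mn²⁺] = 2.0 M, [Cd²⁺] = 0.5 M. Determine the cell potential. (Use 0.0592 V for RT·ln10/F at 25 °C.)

The Cd²⁺/Cd couple has the higher reduction potential and acts as the cathode, so E°_cell = -0.40 − (-1.18) = 0.78 V.
Balancing electrons gives n = 2; the reaction quotient is Q = [Mn²⁺]/[Cd²⁺] = 4.00.
At 25 °C, E = E° − (0.0592/n) log Q = 0.78 − (0.0592/2)(0.602) = 0.780 − 0.018 = 0.762 V.

0.762 V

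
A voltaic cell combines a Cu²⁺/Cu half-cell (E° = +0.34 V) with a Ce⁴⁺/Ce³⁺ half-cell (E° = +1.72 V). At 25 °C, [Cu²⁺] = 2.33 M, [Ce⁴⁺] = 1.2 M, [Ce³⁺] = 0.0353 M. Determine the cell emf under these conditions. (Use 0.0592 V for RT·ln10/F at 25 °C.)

1.46 V

The Ce⁴⁺/Ce³⁺ couple has the higher reduction potential and acts as the cathode, so E°_cell = +1.72 − (+0.34) = 1.38 V.
Balancing electrons gives n = 2; the reaction quotient is Q = [Cu²⁺]·[Ce³⁺]^2/[Ce⁴⁺]^2 = 0.00202.
At 25 °C, E = E° − (0.0592/n) log Q = 1.38 − (0.0592/2)(-2.695) = 1.380 + 0.080 = 1.460 V.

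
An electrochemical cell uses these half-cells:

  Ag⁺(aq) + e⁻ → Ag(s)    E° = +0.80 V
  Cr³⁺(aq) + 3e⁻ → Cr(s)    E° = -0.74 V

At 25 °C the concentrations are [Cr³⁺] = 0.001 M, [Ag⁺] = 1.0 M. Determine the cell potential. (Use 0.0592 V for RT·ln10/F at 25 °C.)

The Ag⁺/Ag couple has the higher reduction potential and acts as the cathode, so E°_cell = +0.80 − (-0.74) = 1.54 V.
Balancing electrons gives n = 3; the reaction quotient is Q = [Cr³⁺]/[Ag⁺]^3 = 0.00100.
At 25 °C, E = E° − (0.0592/n) log Q = 1.54 − (0.0592/3)(-3.000) = 1.540 + 0.059 = 1.599 V.

1.60 V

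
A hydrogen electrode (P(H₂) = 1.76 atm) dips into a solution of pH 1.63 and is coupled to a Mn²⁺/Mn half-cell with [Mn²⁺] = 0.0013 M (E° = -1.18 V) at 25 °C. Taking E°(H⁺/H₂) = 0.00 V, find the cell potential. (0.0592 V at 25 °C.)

1.16 V

The hydrogen couple is the cathode, so E°_cell = 1.18 V; n = 2.
[H⁺] = 10^(−1.63) = 0.023 M, and Q = [Mn²⁺]·P(H₂) / [H⁺]^2 = 4.16.
E = E° − (0.0592/2) log Q = 1.18 − (0.0592/2)(0.619) = 1.162 V.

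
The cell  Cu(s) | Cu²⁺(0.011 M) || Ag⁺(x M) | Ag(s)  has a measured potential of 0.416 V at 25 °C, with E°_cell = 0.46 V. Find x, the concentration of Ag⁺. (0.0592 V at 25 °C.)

From the Nernst equation, log Q = n(E° − E)/0.0592 = 2(0.46 − 0.416)/0.0592 = 1.486, so Q = 30.7.
With Q = [Cu²⁺]/[Ag⁺]^2 and the known concentrations, [Ag⁺]^2 in the denominator gives [Ag⁺] = 0.019 M.

0.019 M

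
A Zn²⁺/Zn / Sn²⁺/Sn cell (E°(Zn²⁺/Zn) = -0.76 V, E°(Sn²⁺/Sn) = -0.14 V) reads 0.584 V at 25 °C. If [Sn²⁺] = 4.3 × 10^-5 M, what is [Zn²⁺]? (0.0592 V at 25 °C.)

7.1 × 10^-4 M

From the Nernst equation, log Q = n(E° − E)/0.0592 = 2(0.62 − 0.584)/0.0592 = 1.216, so Q = 16.5.
With Q = [Zn²⁺]/[Sn²⁺] and the known concentrations, [Zn²⁺] in the numerator gives [Zn²⁺] = 7.1 × 10^-4 M.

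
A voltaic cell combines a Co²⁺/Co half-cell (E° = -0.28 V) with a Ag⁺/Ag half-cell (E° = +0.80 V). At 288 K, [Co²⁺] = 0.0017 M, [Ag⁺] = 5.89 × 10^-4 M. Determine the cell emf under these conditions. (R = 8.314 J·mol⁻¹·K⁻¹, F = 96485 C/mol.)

The Ag⁺/Ag couple has the higher reduction potential and acts as the cathode, so E°_cell = +0.80 − (-0.28) = 1.08 V.
Balancing electrons gives n = 2; the reaction quotient is Q = [Co²⁺]/[Ag⁺]^2 = 4900.
E = E° − (RT/nF) ln Q = 1.08 − (8.314×288)/(2×96485) × (8.497) = 1.080 − 0.105 = 0.975 V.

0.975 V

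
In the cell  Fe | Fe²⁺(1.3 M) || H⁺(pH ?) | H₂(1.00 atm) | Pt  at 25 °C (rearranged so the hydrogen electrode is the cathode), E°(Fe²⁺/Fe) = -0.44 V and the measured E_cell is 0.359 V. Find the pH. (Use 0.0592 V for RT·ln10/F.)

E°_cell = 0.44 V and n = 2.
log Q = n(E° − E)/0.0592 = 2×(0.44 − 0.359)/0.0592 = 2.736.
With Q = [Fe²⁺]·P(H₂) / [H⁺]^2, solving for [H⁺] gives log[H⁺] = -1.311, so pH = 1.31.

pH = 1.31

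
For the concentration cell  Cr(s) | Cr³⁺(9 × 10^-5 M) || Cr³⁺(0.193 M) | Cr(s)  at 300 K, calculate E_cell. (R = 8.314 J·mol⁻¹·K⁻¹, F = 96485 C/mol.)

Both half-cells are Cr³⁺/Cr, so E°_cell = 0. The concentrated side is the cathode; the cell reaction moves Cr³⁺ from high to low concentration with n = 3.
Q = [Cr³⁺]_dilute/[Cr³⁺]_conc = 9 × 10^-5/0.193 = 4.66 × 10^-4.
E = 0 − (RT/nF) ln Q = −((8.314×300)/(3×96485))(-7.671) = 0.0661 V.

0.066 V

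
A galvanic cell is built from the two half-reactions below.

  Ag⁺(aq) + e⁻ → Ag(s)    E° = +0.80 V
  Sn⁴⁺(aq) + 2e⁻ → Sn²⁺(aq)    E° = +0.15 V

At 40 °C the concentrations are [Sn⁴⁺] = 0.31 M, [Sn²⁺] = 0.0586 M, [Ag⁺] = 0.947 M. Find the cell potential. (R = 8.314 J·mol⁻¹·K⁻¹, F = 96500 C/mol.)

0.626 V

The Ag⁺/Ag couple has the higher reduction potential and acts as the cathode, so E°_cell = +0.80 − (+0.15) = 0.65 V.
Balancing electrons gives n = 2; the reaction quotient is Q = [Sn⁴⁺]/([Sn²⁺]·[Ag⁺]^2) = 5.90.
E = E° − (RT/nF) ln Q = 0.65 − (8.314×313)/(2×96500) × (1.775) = 0.650 − 0.024 = 0.626 V.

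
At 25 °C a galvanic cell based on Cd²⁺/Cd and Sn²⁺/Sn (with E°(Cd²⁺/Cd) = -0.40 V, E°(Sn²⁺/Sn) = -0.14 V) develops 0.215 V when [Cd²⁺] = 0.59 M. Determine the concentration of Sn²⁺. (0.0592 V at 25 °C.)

0.018 M

From the Nernst equation, log Q = n(E° − E)/0.0592 = 2(0.26 − 0.215)/0.0592 = 1.520, so Q = 33.1.
With Q = [Cd²⁺]/[Sn²⁺] and the known concentrations, [Sn²⁺] in the denominator gives [Sn²⁺] = 0.018 M.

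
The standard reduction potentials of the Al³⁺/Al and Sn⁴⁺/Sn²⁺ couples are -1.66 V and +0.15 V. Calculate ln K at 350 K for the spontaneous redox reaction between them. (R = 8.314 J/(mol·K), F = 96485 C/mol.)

E°_cell = +0.15 − (-1.66) = 1.81 V, with n = 6 electrons transferred.
At equilibrium E = 0, so the Nernst equation gives ln K = nFE°/RT = (6)(96485)(1.81)/((8.314)(350)) = 360.09.

ln K = 360.1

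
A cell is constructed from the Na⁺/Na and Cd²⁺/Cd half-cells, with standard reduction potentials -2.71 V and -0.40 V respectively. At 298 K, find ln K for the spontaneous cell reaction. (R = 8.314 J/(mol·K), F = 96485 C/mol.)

E°_cell = -0.40 − (-2.71) = 2.31 V, with n = 2 electrons transferred.
At equilibrium E = 0, so the Nernst equation gives ln K = nFE°/RT = (2)(96485)(2.31)/((8.314)(298)) = 179.92.

ln K = 179.9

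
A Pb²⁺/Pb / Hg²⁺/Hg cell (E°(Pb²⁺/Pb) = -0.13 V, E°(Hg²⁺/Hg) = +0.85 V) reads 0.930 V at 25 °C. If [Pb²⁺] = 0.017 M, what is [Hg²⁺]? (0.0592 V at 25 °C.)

3.5 × 10^-4 M

From the Nernst equation, log Q = n(E° − E)/0.0592 = 2(0.98 − 0.930)/0.0592 = 1.689, so Q = 48.9.
With Q = [Pb²⁺]/[Hg²⁺] and the known concentrations, [Hg²⁺] in the denominator gives [Hg²⁺] = 3.5 × 10^-4 M.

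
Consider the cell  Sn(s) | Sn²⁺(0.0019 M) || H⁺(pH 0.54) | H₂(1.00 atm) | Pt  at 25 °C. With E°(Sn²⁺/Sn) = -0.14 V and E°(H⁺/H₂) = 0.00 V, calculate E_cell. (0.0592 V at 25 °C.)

0.19 V

The hydrogen couple is the cathode, so E°_cell = 0.14 V; n = 2.
[H⁺] = 10^(−0.54) = 0.29 M, and Q = [Sn²⁺]·P(H₂) / [H⁺]^2 = 0.0228.
E = E° − (0.0592/2) log Q = 0.14 − (0.0592/2)(-1.641) = 0.189 V.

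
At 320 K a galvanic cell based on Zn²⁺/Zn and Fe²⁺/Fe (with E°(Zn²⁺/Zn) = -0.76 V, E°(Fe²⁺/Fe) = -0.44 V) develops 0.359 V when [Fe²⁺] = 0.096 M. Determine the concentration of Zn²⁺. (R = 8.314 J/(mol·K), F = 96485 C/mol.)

From the Nernst equation, ln Q = nF(E° − E)/RT = 2×96485×(0.32 − 0.359)/(8.314×320) = -2.829, so Q = 0.0591.
With Q = [Zn²⁺]/[Fe²⁺] and the known concentrations, [Zn²⁺] in the numerator gives [Zn²⁺] = 0.0057 M.

0.0057 M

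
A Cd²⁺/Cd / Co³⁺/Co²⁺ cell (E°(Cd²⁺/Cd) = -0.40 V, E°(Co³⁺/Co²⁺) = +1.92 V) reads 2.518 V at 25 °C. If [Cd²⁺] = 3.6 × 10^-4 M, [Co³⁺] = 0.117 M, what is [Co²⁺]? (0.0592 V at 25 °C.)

0.0028 M

From the Nernst equation, log Q = n(E° − E)/0.0592 = 2(2.32 − 2.518)/0.0592 = -6.689, so Q = 2.05 × 10^-7.
With Q = [Cd²⁺]·[Co²⁺]^2/[Co³⁺]^2 and the known concentrations, [Co²⁺]^2 in the numerator gives [Co²⁺] = 0.0028 M.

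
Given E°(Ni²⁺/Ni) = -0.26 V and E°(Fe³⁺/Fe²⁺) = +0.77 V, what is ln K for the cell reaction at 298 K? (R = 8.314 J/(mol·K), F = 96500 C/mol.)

ln K = 80.2

E°_cell = +0.77 − (-0.26) = 1.03 V, with n = 2 electrons transferred.
At equilibrium E = 0, so the Nernst equation gives ln K = nFE°/RT = (2)(96500)(1.03)/((8.314)(298)) = 80.24.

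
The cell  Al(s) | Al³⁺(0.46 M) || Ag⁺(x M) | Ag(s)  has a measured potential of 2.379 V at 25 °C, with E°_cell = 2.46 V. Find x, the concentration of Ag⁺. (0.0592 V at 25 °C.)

From the Nernst equation, log Q = n(E° − E)/0.0592 = 3(2.46 − 2.379)/0.0592 = 4.105, so Q = 1.27 × 10^4.
With Q = [Al³⁺]/[Ag⁺]^3 and the known concentrations, [Ag⁺]^3 in the denominator gives [Ag⁺] = 0.033 M.

0.033 M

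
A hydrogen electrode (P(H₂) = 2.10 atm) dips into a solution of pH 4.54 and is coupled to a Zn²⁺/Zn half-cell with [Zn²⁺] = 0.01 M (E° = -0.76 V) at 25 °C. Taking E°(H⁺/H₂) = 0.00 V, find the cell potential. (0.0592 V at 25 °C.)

0.54 V

The hydrogen couple is the cathode, so E°_cell = 0.76 V; n = 2.
[H⁺] = 10^(−4.54) = 2.9 × 10^-5 M, and Q = [Zn²⁺]·P(H₂) / [H⁺]^2 = 2.52 × 10^7.
E = E° − (0.0592/2) log Q = 0.76 − (0.0592/2)(7.402) = 0.541 V.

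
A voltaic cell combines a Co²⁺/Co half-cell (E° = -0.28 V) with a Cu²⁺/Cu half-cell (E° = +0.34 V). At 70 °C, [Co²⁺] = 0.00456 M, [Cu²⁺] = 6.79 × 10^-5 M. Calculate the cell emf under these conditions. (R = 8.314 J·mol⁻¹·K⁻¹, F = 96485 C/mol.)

The Cu²⁺/Cu couple has the higher reduction potential and acts as the cathode, so E°_cell = +0.34 − (-0.28) = 0.62 V.
Balancing electrons gives n = 2; the reaction quotient is Q = [Co²⁺]/[Cu²⁺] = 67.2.
E = E° − (RT/nF) ln Q = 0.62 − (8.314×343)/(2×96485) × (4.207) = 0.620 − 0.062 = 0.558 V.

0.558 V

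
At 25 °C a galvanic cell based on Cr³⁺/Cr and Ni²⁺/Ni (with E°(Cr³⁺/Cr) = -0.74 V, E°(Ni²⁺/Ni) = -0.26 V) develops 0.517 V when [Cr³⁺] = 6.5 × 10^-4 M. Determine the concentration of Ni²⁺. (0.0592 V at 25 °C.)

From the Nernst equation, log Q = n(E° − E)/0.0592 = 6(0.48 − 0.517)/0.0592 = -3.750, so Q = 1.78 × 10^-4.
With Q = [Cr³⁺]^2/[Ni²⁺]^3 and the known concentrations, [Ni²⁺]^3 in the denominator gives [Ni²⁺] = 0.13 M.

0.13 M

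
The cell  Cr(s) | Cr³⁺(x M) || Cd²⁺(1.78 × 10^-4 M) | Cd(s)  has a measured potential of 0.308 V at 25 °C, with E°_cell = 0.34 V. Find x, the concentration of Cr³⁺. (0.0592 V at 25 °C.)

9.9 × 10^-5 M

From the Nernst equation, log Q = n(E° − E)/0.0592 = 6(0.34 − 0.308)/0.0592 = 3.243, so Q = 1750.
With Q = [Cr³⁺]^2/[Cd²⁺]^3 and the known concentrations, [Cr³⁺]^2 in the numerator gives [Cr³⁺] = 9.9 × 10^-5 M.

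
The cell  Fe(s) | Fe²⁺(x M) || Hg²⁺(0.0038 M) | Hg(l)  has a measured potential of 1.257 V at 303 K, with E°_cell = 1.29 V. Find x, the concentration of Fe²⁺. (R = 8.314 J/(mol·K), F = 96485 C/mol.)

From the Nernst equation, ln Q = nF(E° − E)/RT = 2×96485×(1.29 − 1.257)/(8.314×303) = 2.528, so Q = 12.5.
With Q = [Fe²⁺]/[Hg²⁺] and the known concentrations, [Fe²⁺] in the numerator gives [Fe²⁺] = 0.048 M.

0.048 M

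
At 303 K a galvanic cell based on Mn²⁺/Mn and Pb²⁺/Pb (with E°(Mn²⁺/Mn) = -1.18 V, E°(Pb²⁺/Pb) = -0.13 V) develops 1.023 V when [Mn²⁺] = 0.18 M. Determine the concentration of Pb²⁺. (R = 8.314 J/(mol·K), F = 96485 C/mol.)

0.023 M

From the Nernst equation, ln Q = nF(E° − E)/RT = 2×96485×(1.05 − 1.023)/(8.314×303) = 2.068, so Q = 7.91.
With Q = [Mn²⁺]/[Pb²⁺] and the known concentrations, [Pb²⁺] in the denominator gives [Pb²⁺] = 0.023 M.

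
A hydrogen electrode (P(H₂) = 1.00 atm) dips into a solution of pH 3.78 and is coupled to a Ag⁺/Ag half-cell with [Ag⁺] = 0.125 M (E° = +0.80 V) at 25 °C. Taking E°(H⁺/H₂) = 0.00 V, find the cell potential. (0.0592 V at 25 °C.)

0.97 V

The Ag⁺/Ag couple is the cathode, so E°_cell = 0.80 V; n = 2.
[H⁺] = 10^(−3.78) = 1.7 × 10^-4 M, and Q = [H⁺]^2 / ([Ag⁺]^2·P(H₂)) = 1.76 × 10^-6.
E = E° − (0.0592/2) log Q = 0.80 − (0.0592/2)(-5.754) = 0.970 V.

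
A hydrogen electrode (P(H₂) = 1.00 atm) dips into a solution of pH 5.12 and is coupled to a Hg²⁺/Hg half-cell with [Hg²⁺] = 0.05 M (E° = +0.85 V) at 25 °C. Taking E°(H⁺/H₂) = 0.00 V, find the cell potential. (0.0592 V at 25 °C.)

1.11 V

The Hg²⁺/Hg couple is the cathode, so E°_cell = 0.85 V; n = 2.
[H⁺] = 10^(−5.12) = 7.6 × 10^-6 M, and Q = [H⁺]^2 / ([Hg²⁺]·P(H₂)) = 1.15 × 10^-9.
E = E° − (0.0592/2) log Q = 0.85 − (0.0592/2)(-8.939) = 1.115 V.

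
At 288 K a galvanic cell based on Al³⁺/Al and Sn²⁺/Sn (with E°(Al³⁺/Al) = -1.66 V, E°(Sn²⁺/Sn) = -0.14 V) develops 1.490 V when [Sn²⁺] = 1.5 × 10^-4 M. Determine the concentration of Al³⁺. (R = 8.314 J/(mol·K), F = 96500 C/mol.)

From the Nernst equation, ln Q = nF(E° − E)/RT = 6×96500×(1.52 − 1.490)/(8.314×288) = 7.254, so Q = 1410.
With Q = [Al³⁺]^2/[Sn²⁺]^3 and the known concentrations, [Al³⁺]^2 in the numerator gives [Al³⁺] = 6.9 × 10^-5 M.

6.9 × 10^-5 M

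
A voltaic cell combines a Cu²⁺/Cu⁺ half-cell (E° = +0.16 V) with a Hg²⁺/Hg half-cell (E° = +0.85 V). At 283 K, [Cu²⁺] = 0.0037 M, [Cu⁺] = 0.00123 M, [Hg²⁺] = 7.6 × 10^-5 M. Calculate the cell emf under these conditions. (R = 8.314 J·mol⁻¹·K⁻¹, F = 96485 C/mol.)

The Hg²⁺/Hg couple has the higher reduction potential and acts as the cathode, so E°_cell = +0.85 − (+0.16) = 0.69 V.
Balancing electrons gives n = 2; the reaction quotient is Q = [Cu²⁺]^2/([Cu⁺]^2·[Hg²⁺]) = 1.19 × 10^5.
E = E° − (RT/nF) ln Q = 0.69 − (8.314×283)/(2×96485) × (11.687) = 0.690 − 0.142 = 0.548 V.

0.548 V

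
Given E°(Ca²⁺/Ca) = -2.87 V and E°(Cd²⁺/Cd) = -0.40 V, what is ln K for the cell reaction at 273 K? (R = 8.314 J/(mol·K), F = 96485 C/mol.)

ln K = 210.0

E°_cell = -0.40 − (-2.87) = 2.47 V, with n = 2 electrons transferred.
At equilibrium E = 0, so the Nernst equation gives ln K = nFE°/RT = (2)(96485)(2.47)/((8.314)(273)) = 210.00.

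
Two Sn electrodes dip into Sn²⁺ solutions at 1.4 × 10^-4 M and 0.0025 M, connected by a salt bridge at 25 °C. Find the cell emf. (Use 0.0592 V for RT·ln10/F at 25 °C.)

0.037 V

Both half-cells are Sn²⁺/Sn, so E°_cell = 0. The concentrated side is the cathode; the cell reaction moves Sn²⁺ from high to low concentration with n = 2.
Q = [Sn²⁺]_dilute/[Sn²⁺]_conc = 1.4 × 10^-4/0.0025 = 0.0560.
E = 0 − (0.0592/2) log Q = −(0.0592/2)(-1.252) = 0.0371 V.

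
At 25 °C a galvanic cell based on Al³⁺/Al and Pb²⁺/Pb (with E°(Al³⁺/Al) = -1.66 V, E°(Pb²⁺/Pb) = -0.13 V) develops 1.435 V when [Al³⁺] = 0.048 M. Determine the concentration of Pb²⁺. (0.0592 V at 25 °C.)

8.2 × 10^-5 M

From the Nernst equation, log Q = n(E° − E)/0.0592 = 6(1.53 − 1.435)/0.0592 = 9.628, so Q = 4.25 × 10^9.
With Q = [Al³⁺]^2/[Pb²⁺]^3 and the known concentrations, [Pb²⁺]^3 in the denominator gives [Pb²⁺] = 8.2 × 10^-5 M.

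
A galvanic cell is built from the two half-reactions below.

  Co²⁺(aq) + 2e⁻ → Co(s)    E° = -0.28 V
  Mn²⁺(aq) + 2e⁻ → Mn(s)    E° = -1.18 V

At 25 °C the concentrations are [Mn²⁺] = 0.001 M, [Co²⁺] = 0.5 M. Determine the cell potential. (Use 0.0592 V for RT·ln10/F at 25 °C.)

0.980 V

The Co²⁺/Co couple has the higher reduction potential and acts as the cathode, so E°_cell = -0.28 − (-1.18) = 0.90 V.
Balancing electrons gives n = 2; the reaction quotient is Q = [Mn²⁺]/[Co²⁺] = 0.00200.
At 25 °C, E = E° − (0.0592/n) log Q = 0.90 − (0.0592/2)(-2.699) = 0.900 + 0.080 = 0.980 V.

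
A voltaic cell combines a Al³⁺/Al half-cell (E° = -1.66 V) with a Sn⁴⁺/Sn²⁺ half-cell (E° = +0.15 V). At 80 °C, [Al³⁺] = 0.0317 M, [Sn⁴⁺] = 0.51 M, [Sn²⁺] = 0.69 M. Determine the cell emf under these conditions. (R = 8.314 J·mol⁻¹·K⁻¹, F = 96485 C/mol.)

1.84 V

The Sn⁴⁺/Sn²⁺ couple has the higher reduction potential and acts as the cathode, so E°_cell = +0.15 − (-1.66) = 1.81 V.
Balancing electrons gives n = 6; the reaction quotient is Q = [Al³⁺]^2·[Sn²⁺]^3/[Sn⁴⁺]^3 = 0.00249.
E = E° − (RT/nF) ln Q = 1.81 − (8.314×353)/(6×96485) × (-5.996) = 1.810 + 0.030 = 1.840 V.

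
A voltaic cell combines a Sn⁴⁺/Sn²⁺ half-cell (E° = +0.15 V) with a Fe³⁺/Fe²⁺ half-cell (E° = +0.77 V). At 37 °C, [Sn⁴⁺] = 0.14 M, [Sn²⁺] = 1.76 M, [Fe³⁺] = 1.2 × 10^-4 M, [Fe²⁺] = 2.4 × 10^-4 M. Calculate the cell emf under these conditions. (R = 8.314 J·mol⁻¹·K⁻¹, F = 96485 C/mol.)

0.635 V

The Fe³⁺/Fe²⁺ couple has the higher reduction potential and acts as the cathode, so E°_cell = +0.77 − (+0.15) = 0.62 V.
Balancing electrons gives n = 2; the reaction quotient is Q = [Sn⁴⁺]·[Fe²⁺]^2/([Sn²⁺]·[Fe³⁺]^2) = 0.318.
E = E° − (RT/nF) ln Q = 0.62 − (8.314×310)/(2×96485) × (-1.145) = 0.620 + 0.015 = 0.635 V.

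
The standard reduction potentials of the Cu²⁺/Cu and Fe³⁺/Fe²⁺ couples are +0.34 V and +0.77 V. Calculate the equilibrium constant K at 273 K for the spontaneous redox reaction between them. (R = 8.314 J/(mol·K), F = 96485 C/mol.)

7.5 × 10^15

E°_cell = +0.77 − (+0.34) = 0.43 V, with n = 2 electrons transferred.
At equilibrium E = 0, so the Nernst equation gives ln K = nFE°/RT = (2)(96485)(0.43)/((8.314)(273)) = 36.56.
K = e^36.56 = 7.5 × 10^15.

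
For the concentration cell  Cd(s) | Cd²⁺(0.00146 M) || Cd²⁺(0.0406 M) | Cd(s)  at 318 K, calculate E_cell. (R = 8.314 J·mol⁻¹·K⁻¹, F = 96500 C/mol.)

Both half-cells are Cd²⁺/Cd, so E°_cell = 0. The concentrated side is the cathode; the cell reaction moves Cd²⁺ from high to low concentration with n = 2.
Q = [Cd²⁺]_dilute/[Cd²⁺]_conc = 0.00146/0.0406 = 0.0360.
E = 0 − (RT/nF) ln Q = −((8.314×318)/(2×96500))(-3.325) = 0.0455 V.

0.046 V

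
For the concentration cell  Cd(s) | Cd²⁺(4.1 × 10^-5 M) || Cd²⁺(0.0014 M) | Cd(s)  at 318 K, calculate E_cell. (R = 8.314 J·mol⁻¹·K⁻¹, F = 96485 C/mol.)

0.048 V

Both half-cells are Cd²⁺/Cd, so E°_cell = 0. The concentrated side is the cathode; the cell reaction moves Cd²⁺ from high to low concentration with n = 2.
Q = [Cd²⁺]_dilute/[Cd²⁺]_conc = 4.1 × 10^-5/0.0014 = 0.0293.
E = 0 − (RT/nF) ln Q = −((8.314×318)/(2×96485))(-3.531) = 0.0484 V.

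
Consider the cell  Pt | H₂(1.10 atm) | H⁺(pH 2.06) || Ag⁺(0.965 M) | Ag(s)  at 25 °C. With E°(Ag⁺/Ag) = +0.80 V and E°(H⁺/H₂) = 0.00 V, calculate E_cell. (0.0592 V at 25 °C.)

0.92 V

The Ag⁺/Ag couple is the cathode, so E°_cell = 0.80 V; n = 2.
[H⁺] = 10^(−2.06) = 0.0087 M, and Q = [H⁺]^2 / ([Ag⁺]^2·P(H₂)) = 7.41 × 10^-5.
E = E° − (0.0592/2) log Q = 0.80 − (0.0592/2)(-4.130) = 0.922 V.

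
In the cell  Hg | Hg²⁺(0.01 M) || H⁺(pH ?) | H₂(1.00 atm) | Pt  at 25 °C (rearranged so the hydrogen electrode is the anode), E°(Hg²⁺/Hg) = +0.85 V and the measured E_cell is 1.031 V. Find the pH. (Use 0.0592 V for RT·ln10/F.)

E°_cell = 0.85 V and n = 2.
log Q = n(E° − E)/0.0592 = 2×(0.85 − 1.031)/0.0592 = -6.115.
With Q = [H⁺]^2 / ([Hg²⁺]·P(H₂)), solving for [H⁺] gives log[H⁺] = -4.057, so pH = 4.06.

pH = 4.06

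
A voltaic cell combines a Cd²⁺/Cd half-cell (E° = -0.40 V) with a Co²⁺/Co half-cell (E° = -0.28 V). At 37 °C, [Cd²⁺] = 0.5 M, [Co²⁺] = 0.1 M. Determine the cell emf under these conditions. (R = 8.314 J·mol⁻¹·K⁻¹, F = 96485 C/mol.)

0.099 V

The Co²⁺/Co couple has the higher reduction potential and acts as the cathode, so E°_cell = -0.28 − (-0.40) = 0.12 V.
Balancing electrons gives n = 2; the reaction quotient is Q = [Cd²⁺]/[Co²⁺] = 5.00.
E = E° − (RT/nF) ln Q = 0.12 − (8.314×310)/(2×96485) × (1.609) = 0.120 − 0.021 = 0.099 V.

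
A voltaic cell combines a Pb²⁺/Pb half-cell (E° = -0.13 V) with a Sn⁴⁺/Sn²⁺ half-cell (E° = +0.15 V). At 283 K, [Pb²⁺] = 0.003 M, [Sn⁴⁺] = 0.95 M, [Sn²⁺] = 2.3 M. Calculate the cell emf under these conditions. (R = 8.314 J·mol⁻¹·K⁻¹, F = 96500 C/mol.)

The Sn⁴⁺/Sn²⁺ couple has the higher reduction potential and acts as the cathode, so E°_cell = +0.15 − (-0.13) = 0.28 V.
Balancing electrons gives n = 2; the reaction quotient is Q = [Pb²⁺]·[Sn²⁺]/[Sn⁴⁺] = 0.00726.
E = E° − (RT/nF) ln Q = 0.28 − (8.314×283)/(2×96500) × (-4.925) = 0.280 + 0.060 = 0.340 V.

0.340 V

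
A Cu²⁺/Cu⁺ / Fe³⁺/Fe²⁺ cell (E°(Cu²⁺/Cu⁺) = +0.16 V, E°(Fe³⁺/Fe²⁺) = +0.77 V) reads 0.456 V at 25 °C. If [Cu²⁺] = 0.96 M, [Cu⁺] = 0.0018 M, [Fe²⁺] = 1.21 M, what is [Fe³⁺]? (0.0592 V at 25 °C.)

1.6 M

From the Nernst equation, log Q = n(E° − E)/0.0592 = 1(0.61 − 0.456)/0.0592 = 2.601, so Q = 399.
With Q = [Cu²⁺]·[Fe²⁺]/([Cu⁺]·[Fe³⁺]) and the known concentrations, [Fe³⁺] in the denominator gives [Fe³⁺] = 1.6 M.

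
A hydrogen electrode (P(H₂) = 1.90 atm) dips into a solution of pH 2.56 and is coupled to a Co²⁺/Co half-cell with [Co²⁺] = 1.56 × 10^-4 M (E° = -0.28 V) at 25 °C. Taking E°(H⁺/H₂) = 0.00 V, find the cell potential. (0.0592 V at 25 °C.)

0.23 V

The hydrogen couple is the cathode, so E°_cell = 0.28 V; n = 2.
[H⁺] = 10^(−2.56) = 0.0028 M, and Q = [Co²⁺]·P(H₂) / [H⁺]^2 = 39.1.
E = E° − (0.0592/2) log Q = 0.28 − (0.0592/2)(1.592) = 0.233 V.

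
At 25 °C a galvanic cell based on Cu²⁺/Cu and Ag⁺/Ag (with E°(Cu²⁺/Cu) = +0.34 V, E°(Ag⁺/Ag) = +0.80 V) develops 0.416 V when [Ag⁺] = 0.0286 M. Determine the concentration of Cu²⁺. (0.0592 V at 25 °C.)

0.025 M

From the Nernst equation, log Q = n(E° − E)/0.0592 = 2(0.46 − 0.416)/0.0592 = 1.486, so Q = 30.7.
With Q = [Cu²⁺]/[Ag⁺]^2 and the known concentrations, [Cu²⁺] in the numerator gives [Cu²⁺] = 0.025 M.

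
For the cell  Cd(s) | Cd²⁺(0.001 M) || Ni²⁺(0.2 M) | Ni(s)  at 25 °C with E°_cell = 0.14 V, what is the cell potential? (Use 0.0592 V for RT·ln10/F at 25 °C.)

Balancing electrons gives n = 2; the reaction quotient is Q = [Cd²⁺]/[Ni²⁺] = 0.00500.
At 25 °C, E = E° − (0.0592/n) log Q = 0.14 − (0.0592/2)(-2.301) = 0.140 + 0.068 = 0.208 V.

0.208 V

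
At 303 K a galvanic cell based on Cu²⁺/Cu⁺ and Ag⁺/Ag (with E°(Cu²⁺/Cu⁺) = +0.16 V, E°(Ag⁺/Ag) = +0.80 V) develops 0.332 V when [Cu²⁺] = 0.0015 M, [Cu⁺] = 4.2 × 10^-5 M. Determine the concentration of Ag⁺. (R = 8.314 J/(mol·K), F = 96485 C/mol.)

2.7 × 10^-4 M

From the Nernst equation, ln Q = nF(E° − E)/RT = 1×96485×(0.64 − 0.332)/(8.314×303) = 11.797, so Q = 1.33 × 10^5.
With Q = [Cu²⁺]/([Cu⁺]·[Ag⁺]) and the known concentrations, [Ag⁺] in the denominator gives [Ag⁺] = 2.7 × 10^-4 M.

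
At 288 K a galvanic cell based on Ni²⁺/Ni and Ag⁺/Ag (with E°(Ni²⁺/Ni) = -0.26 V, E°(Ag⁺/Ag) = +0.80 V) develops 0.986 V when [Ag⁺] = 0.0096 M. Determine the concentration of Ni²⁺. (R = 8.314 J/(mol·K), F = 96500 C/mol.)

0.036 M

From the Nernst equation, ln Q = nF(E° − E)/RT = 2×96500×(1.06 − 0.986)/(8.314×288) = 5.965, so Q = 389.
With Q = [Ni²⁺]/[Ag⁺]^2 and the known concentrations, [Ni²⁺] in the numerator gives [Ni²⁺] = 0.036 M.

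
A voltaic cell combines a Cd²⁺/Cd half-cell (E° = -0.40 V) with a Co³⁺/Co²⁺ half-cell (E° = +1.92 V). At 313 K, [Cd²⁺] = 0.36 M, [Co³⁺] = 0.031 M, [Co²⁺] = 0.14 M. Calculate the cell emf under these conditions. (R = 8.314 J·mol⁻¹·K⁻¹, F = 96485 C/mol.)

2.29 V

The Co³⁺/Co²⁺ couple has the higher reduction potential and acts as the cathode, so E°_cell = +1.92 − (-0.40) = 2.32 V.
Balancing electrons gives n = 2; the reaction quotient is Q = [Cd²⁺]·[Co²⁺]^2/[Co³⁺]^2 = 7.34.
E = E° − (RT/nF) ln Q = 2.32 − (8.314×313)/(2×96485) × (1.994) = 2.320 − 0.027 = 2.293 V.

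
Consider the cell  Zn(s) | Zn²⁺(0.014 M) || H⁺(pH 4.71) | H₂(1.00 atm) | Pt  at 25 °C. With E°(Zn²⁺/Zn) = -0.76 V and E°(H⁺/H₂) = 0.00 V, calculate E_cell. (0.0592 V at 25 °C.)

0.54 V

The hydrogen couple is the cathode, so E°_cell = 0.76 V; n = 2.
[H⁺] = 10^(−4.71) = 1.9 × 10^-5 M, and Q = [Zn²⁺]·P(H₂) / [H⁺]^2 = 3.68 × 10^7.
E = E° − (0.0592/2) log Q = 0.76 − (0.0592/2)(7.566) = 0.536 V.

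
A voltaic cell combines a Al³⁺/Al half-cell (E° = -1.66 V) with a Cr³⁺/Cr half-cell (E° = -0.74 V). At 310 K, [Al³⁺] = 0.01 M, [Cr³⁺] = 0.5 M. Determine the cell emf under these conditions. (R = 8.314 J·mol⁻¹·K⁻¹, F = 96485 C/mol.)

The Cr³⁺/Cr couple has the higher reduction potential and acts as the cathode, so E°_cell = -0.74 − (-1.66) = 0.92 V.
Balancing electrons gives n = 3; the reaction quotient is Q = [Al³⁺]/[Cr³⁺] = 0.0200.
E = E° − (RT/nF) ln Q = 0.92 − (8.314×310)/(3×96485) × (-3.912) = 0.920 + 0.035 = 0.955 V.

0.955 V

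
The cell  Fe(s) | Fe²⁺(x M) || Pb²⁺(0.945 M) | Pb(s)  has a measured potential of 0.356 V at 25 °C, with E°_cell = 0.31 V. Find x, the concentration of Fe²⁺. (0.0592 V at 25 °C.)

0.026 M

From the Nernst equation, log Q = n(E° − E)/0.0592 = 2(0.31 − 0.356)/0.0592 = -1.554, so Q = 0.0279.
With Q = [Fe²⁺]/[Pb²⁺] and the known concentrations, [Fe²⁺] in the numerator gives [Fe²⁺] = 0.026 M.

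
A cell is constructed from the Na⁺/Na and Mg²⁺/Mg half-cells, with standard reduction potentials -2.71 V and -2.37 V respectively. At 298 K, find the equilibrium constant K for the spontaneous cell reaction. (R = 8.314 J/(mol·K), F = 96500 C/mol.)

3.2 × 10^11

E°_cell = -2.37 − (-2.71) = 0.34 V, with n = 2 electrons transferred.
At equilibrium E = 0, so the Nernst equation gives ln K = nFE°/RT = (2)(96500)(0.34)/((8.314)(298)) = 26.49.
K = e^26.49 = 3.2 × 10^11.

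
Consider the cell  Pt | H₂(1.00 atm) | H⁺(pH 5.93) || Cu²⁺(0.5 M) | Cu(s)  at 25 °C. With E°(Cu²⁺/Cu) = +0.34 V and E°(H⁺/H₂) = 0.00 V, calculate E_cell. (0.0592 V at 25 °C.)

0.68 V

The Cu²⁺/Cu couple is the cathode, so E°_cell = 0.34 V; n = 2.
[H⁺] = 10^(−5.93) = 1.2 × 10^-6 M, and Q = [H⁺]^2 / ([Cu²⁺]·P(H₂)) = 2.76 × 10^-12.
E = E° − (0.0592/2) log Q = 0.34 − (0.0592/2)(-11.559) = 0.682 V.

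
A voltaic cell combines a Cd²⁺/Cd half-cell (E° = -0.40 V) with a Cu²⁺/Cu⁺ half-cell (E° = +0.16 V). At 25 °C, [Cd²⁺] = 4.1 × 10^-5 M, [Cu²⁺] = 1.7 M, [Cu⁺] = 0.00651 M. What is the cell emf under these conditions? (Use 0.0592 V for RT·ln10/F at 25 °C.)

The Cu²⁺/Cu⁺ couple has the higher reduction potential and acts as the cathode, so E°_cell = +0.16 − (-0.40) = 0.56 V.
Balancing electrons gives n = 2; the reaction quotient is Q = [Cd²⁺]·[Cu⁺]^2/[Cu²⁺]^2 = 6.01 × 10^-10.
At 25 °C, E = E° − (0.0592/n) log Q = 0.56 − (0.0592/2)(-9.221) = 0.560 + 0.273 = 0.833 V.

0.833 V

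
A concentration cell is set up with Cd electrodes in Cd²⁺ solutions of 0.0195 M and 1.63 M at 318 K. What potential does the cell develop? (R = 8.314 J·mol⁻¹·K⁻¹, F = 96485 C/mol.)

0.061 V

Both half-cells are Cd²⁺/Cd, so E°_cell = 0. The concentrated side is the cathode; the cell reaction moves Cd²⁺ from high to low concentration with n = 2.
Q = [Cd²⁺]_dilute/[Cd²⁺]_conc = 0.0195/1.63 = 0.0120.
E = 0 − (RT/nF) ln Q = −((8.314×318)/(2×96485))(-4.426) = 0.0606 V.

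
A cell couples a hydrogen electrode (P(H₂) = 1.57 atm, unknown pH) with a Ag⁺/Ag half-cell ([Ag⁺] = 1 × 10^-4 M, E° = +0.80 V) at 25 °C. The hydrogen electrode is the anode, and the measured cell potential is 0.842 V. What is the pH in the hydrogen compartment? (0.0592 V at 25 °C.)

E°_cell = 0.80 V and n = 2.
log Q = n(E° − E)/0.0592 = 2×(0.80 − 0.842)/0.0592 = -1.419.
With Q = [H⁺]^2 / ([Ag⁺]^2·P(H₂)), solving for [H⁺] gives log[H⁺] = -4.612, so pH = 4.61.

pH = 4.61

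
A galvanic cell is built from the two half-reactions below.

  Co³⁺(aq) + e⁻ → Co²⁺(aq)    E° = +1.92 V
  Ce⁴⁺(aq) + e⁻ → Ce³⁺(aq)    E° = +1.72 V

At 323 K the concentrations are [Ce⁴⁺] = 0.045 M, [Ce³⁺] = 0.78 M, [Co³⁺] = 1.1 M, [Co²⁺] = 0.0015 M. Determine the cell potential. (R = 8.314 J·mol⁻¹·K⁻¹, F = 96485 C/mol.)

The Co³⁺/Co²⁺ couple has the higher reduction potential and acts as the cathode, so E°_cell = +1.92 − (+1.72) = 0.20 V.
Balancing electrons gives n = 1; the reaction quotient is Q = [Ce⁴⁺]·[Co²⁺]/([Ce³⁺]·[Co³⁺]) = 7.87 × 10^-5.
E = E° − (RT/nF) ln Q = 0.20 − (8.314×323)/(1×96485) × (-9.450) = 0.200 + 0.263 = 0.463 V.

0.463 V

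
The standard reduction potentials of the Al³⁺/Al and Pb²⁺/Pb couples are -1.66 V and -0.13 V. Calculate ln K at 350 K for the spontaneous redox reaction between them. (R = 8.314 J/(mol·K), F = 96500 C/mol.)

ln K = 304.4

E°_cell = -0.13 − (-1.66) = 1.53 V, with n = 6 electrons transferred.
At equilibrium E = 0, so the Nernst equation gives ln K = nFE°/RT = (6)(96500)(1.53)/((8.314)(350)) = 304.43.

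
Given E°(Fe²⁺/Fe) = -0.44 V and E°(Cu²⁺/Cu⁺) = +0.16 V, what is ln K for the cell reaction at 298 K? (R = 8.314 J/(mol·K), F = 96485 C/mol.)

ln K = 46.7

E°_cell = +0.16 − (-0.44) = 0.60 V, with n = 2 electrons transferred.
At equilibrium E = 0, so the Nernst equation gives ln K = nFE°/RT = (2)(96485)(0.60)/((8.314)(298)) = 46.73.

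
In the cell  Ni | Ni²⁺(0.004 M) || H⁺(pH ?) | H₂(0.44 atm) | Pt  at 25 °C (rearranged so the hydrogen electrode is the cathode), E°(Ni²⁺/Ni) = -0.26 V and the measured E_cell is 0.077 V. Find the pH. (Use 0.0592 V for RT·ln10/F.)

pH = 4.47

E°_cell = 0.26 V and n = 2.
log Q = n(E° − E)/0.0592 = 2×(0.26 − 0.077)/0.0592 = 6.182.
With Q = [Ni²⁺]·P(H₂) / [H⁺]^2, solving for [H⁺] gives log[H⁺] = -4.468, so pH = 4.47.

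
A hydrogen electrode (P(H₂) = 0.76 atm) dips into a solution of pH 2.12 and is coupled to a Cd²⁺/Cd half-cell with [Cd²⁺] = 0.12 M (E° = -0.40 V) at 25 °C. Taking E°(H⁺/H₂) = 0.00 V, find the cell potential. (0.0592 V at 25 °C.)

The hydrogen couple is the cathode, so E°_cell = 0.40 V; n = 2.
[H⁺] = 10^(−2.12) = 0.0076 M, and Q = [Cd²⁺]·P(H₂) / [H⁺]^2 = 1580.
E = E° − (0.0592/2) log Q = 0.40 − (0.0592/2)(3.200) = 0.305 V.

0.31 V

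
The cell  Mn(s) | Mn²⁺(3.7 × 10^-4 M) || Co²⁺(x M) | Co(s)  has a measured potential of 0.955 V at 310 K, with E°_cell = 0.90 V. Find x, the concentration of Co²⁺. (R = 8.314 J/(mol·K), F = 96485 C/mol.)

From the Nernst equation, ln Q = nF(E° − E)/RT = 2×96485×(0.90 − 0.955)/(8.314×310) = -4.118, so Q = 0.0163.
With Q = [Mn²⁺]/[Co²⁺] and the known concentrations, [Co²⁺] in the denominator gives [Co²⁺] = 0.023 M.

0.023 M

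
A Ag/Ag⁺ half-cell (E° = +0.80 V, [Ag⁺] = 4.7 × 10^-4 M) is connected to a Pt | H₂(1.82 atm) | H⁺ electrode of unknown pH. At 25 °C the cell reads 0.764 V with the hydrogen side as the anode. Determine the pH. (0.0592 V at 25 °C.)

E°_cell = 0.80 V and n = 2.
log Q = n(E° − E)/0.0592 = 2×(0.80 − 0.764)/0.0592 = 1.216.
With Q = [H⁺]^2 / ([Ag⁺]^2·P(H₂)), solving for [H⁺] gives log[H⁺] = -2.590, so pH = 2.59.

pH = 2.59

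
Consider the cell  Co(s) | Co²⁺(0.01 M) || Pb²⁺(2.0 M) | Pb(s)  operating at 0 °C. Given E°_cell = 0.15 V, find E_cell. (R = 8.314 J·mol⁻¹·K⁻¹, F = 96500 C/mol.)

Balancing electrons gives n = 2; the reaction quotient is Q = [Co²⁺]/[Pb²⁺] = 0.00500.
E = E° − (RT/nF) ln Q = 0.15 − (8.314×273)/(2×96500) × (-5.298) = 0.150 + 0.062 = 0.212 V.

0.212 V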